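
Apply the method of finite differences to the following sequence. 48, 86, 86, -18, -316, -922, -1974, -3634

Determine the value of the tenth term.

First differences: 38  0  -104  -298  -606  -1052  -1660
Second differences: -38  -104  -194  -308  -446  -608
Third differences: -66  -90  -114  -138  -162
Fourth differences: -24  -24  -24  -24
Constant fourth difference = -24, so extend:
-162 − 24 = -186;  -608 − 186 = -794;  -1660 − 794 = -2454;  -3634 − 2454 = -6088
-186 − 24 = -210;  -794 − 210 = -1004;  -2454 − 1004 = -3458;  -6088 − 3458 = -9546

-9546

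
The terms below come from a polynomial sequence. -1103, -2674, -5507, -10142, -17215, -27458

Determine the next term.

D1: -1571, -2833, -4635, -7073, -10243
D2: -1262, -1802, -2438, -3170
D3: -540, -636, -732
D4: -96, -96
Constant fourth difference = -96, so extend:
-732 − 96 = -828;  -3170 − 828 = -3998;  -10243 − 3998 = -14241;  -27458 − 14241 = -41699

-41699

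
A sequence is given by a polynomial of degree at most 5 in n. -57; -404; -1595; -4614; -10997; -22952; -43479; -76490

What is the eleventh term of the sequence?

-305747

Δ: -347, -1191, -3019, -6383, -11955, -20527, -33011
Δ²: -844, -1828, -3364, -5572, -8572, -12484
Δ³: -984, -1536, -2208, -3000, -3912
Δ⁴: -552, -672, -792, -912
Δ⁵: -120, -120, -120
Fifth differences constant at -120.
-912 − 120 = -1032;  -3912 − 1032 = -4944;  -12484 − 4944 = -17428;  -33011 − 17428 = -50439;  -76490 − 50439 = -126929
-1032 − 120 = -1152;  -4944 − 1152 = -6096;  -17428 − 6096 = -23524;  -50439 − 23524 = -73963;  -126929 − 73963 = -200892
-1152 − 120 = -1272;  -6096 − 1272 = -7368;  -23524 − 7368 = -30892;  -73963 − 30892 = -104855;  -200892 − 104855 = -305747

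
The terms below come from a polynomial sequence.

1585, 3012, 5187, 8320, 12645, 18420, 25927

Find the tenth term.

D1: 1427  2175  3133  4325  5775  7507
D2: 748  958  1192  1450  1732
D3: 210  234  258  282
D4: 24  24  24
Fourth differences constant at 24.
282 + 24 = 306;  1732 + 306 = 2038;  7507 + 2038 = 9545;  25927 + 9545 = 35472
306 + 24 = 330;  2038 + 330 = 2368;  9545 + 2368 = 11913;  35472 + 11913 = 47385
330 + 24 = 354;  2368 + 354 = 2722;  11913 + 2722 = 14635;  47385 + 14635 = 62020

62020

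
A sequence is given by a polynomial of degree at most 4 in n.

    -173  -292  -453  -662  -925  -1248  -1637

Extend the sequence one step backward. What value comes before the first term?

First differences: -119  -161  -209  -263  -323  -389
Second differences: -42  -48  -54  -60  -66
Third differences: -6  -6  -6  -6
The third differences are constant at -6.
Work back: -42 + 6 = -36;  -119 + 36 = -83;  -173 + 83 = -90

-90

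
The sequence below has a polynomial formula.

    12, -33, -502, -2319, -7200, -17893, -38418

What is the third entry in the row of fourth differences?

-1272

D1: -45, -469, -1817, -4881, -10693, -20525
D2: -424, -1348, -3064, -5812, -9832
D3: -924, -1716, -2748, -4020
D4: -792, -1032, -1272
D5: -240, -240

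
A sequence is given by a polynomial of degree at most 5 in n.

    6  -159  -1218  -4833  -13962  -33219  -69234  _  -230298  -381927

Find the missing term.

-131013

Using the first 7 terms:
First differences: -165, -1059, -3615, -9129, -19257, -36015
Second differences: -894, -2556, -5514, -10128, -16758
Third differences: -1662, -2958, -4614, -6630
Fourth differences: -1296, -1656, -2016
Fifth differences: -360, -360
Constant fifth difference = -360.
Extend forward: -2016 − 360 = -2376;  -6630 − 2376 = -9006;  -16758 − 9006 = -25764;  -36015 − 25764 = -61779;  -69234 − 61779 = -131013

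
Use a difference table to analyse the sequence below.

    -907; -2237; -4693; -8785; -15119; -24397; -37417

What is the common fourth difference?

Δ: -1330, -2456, -4092, -6334, -9278, -13020
Δ²: -1126, -1636, -2242, -2944, -3742
Δ³: -510, -606, -702, -798
Δ⁴: -96, -96, -96

-96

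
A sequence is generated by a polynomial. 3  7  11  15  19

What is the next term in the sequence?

23

First differences: 4, 4, 4, 4
Constant first difference = 4, so extend:
19 + 4 = 23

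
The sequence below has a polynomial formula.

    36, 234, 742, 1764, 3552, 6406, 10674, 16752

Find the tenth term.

36162

First differences: 198 , 508 , 1022 , 1788 , 2854 , 4268 , 6078
Second differences: 310 , 514 , 766 , 1066 , 1414 , 1810
Third differences: 204 , 252 , 300 , 348 , 396
Fourth differences: 48 , 48 , 48 , 48
Constant fourth difference = 48, so extend:
396 + 48 = 444;  1810 + 444 = 2254;  6078 + 2254 = 8332;  16752 + 8332 = 25084
444 + 48 = 492;  2254 + 492 = 2746;  8332 + 2746 = 11078;  25084 + 11078 = 36162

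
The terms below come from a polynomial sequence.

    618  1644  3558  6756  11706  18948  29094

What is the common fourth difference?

Δ: 1026, 1914, 3198, 4950, 7242, 10146
Δ²: 888, 1284, 1752, 2292, 2904
Δ³: 396, 468, 540, 612
Δ⁴: 72, 72, 72

72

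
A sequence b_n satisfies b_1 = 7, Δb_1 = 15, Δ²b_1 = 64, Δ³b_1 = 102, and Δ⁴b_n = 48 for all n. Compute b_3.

101

Build the table forward from the leading diagonal:
D4: 48  48  48
D3: 102  150  198
D2: 64  166  316
D1: 15  79  245
b: 7  22  101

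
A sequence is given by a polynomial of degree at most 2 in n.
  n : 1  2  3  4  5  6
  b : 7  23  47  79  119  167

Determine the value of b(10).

Δ: 16, 24, 32, 40, 48
Δ²: 8, 8, 8, 8
Constant second difference = 8, so extend:
48 + 8 = 56;  167 + 56 = 223
56 + 8 = 64;  223 + 64 = 287
64 + 8 = 72;  287 + 72 = 359
72 + 8 = 80;  359 + 80 = 439

439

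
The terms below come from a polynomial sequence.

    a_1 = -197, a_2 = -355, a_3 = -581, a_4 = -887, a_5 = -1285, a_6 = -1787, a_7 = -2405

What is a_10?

D1: -158 , -226 , -306 , -398 , -502 , -618
D2: -68 , -80 , -92 , -104 , -116
D3: -12 , -12 , -12 , -12
Constant third difference = -12, so extend:
-116 − 12 = -128;  -618 − 128 = -746;  -2405 − 746 = -3151
-128 − 12 = -140;  -746 − 140 = -886;  -3151 − 886 = -4037
-140 − 12 = -152;  -886 − 152 = -1038;  -4037 − 1038 = -5075

-5075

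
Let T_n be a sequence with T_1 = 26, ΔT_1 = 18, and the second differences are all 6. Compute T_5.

Build the table forward from the leading diagonal:
D2: 6, 6, 6, 6, 6
D1: 18, 24, 30, 36, 42
T: 26, 44, 68, 98, 134

134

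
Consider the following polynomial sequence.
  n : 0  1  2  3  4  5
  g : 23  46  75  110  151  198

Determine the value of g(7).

23, 29, 35, 41, 47
6, 6, 6, 6
Second differences constant at 6.
47 + 6 = 53;  198 + 53 = 251
53 + 6 = 59;  251 + 59 = 310

310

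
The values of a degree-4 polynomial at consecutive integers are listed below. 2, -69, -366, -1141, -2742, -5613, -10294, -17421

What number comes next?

Δ: -71, -297, -775, -1601, -2871, -4681, -7127
Δ²: -226, -478, -826, -1270, -1810, -2446
Δ³: -252, -348, -444, -540, -636
Δ⁴: -96, -96, -96, -96
Fourth differences constant at -96.
-636 − 96 = -732;  -2446 − 732 = -3178;  -7127 − 3178 = -10305;  -17421 − 10305 = -27726

-27726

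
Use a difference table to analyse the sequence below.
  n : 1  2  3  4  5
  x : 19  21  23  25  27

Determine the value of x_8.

33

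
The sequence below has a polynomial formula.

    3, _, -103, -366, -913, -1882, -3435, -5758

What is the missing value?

Using the last 6 terms:
First differences: -263  -547  -969  -1553  -2323
Second differences: -284  -422  -584  -770
Third differences: -138  -162  -186
Fourth differences: -24  -24
Constant fourth difference = -24.
Extend backward: -138 + 24 = -114;  -284 + 114 = -170;  -263 + 170 = -93;  -103 + 93 = -10

-10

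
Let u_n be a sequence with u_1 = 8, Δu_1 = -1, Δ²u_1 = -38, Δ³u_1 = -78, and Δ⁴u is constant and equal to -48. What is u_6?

Build the table forward from the leading diagonal:
D4: -48, -48, -48, -48, -48, -48
D3: -78, -126, -174, -222, -270, -318
D2: -38, -116, -242, -416, -638, -908
D1: -1, -39, -155, -397, -813, -1451
u: 8, 7, -32, -187, -584, -1397

-1397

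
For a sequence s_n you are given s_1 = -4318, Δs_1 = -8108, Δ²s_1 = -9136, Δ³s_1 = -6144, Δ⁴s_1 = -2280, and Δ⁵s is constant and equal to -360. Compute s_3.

Build the table forward from the leading diagonal:
D5: -360, -360, -360
D4: -2280, -2640, -3000
D3: -6144, -8424, -11064
D2: -9136, -15280, -23704
D1: -8108, -17244, -32524
s: -4318, -12426, -29670

-29670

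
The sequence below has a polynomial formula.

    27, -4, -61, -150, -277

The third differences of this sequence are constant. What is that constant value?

Δ: -31, -57, -89, -127
Δ²: -26, -32, -38
Δ³: -6, -6

-6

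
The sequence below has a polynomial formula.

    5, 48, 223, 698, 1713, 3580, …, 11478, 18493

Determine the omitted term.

Using the first 6 terms:
D1: 43, 175, 475, 1015, 1867
D2: 132, 300, 540, 852
D3: 168, 240, 312
D4: 72, 72
Constant fourth difference = 72.
Extend forward: 312 + 72 = 384;  852 + 384 = 1236;  1867 + 1236 = 3103;  3580 + 3103 = 6683

6683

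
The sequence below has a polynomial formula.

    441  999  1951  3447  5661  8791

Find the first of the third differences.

150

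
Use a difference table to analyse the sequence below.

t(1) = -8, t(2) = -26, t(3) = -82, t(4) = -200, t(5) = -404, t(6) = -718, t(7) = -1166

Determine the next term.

D1: -18, -56, -118, -204, -314, -448
D2: -38, -62, -86, -110, -134
D3: -24, -24, -24, -24
Constant third difference = -24, so extend:
-134 − 24 = -158;  -448 − 158 = -606;  -1166 − 606 = -1772

-1772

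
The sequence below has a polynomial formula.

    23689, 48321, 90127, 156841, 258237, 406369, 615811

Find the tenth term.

1800577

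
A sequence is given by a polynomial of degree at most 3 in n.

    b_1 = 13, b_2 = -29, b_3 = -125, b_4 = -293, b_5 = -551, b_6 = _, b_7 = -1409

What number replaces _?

Using the first 5 terms:
Δ: -42  -96  -168  -258
Δ²: -54  -72  -90
Δ³: -18  -18
Constant third difference = -18.
Extend forward: -90 − 18 = -108;  -258 − 108 = -366;  -551 − 366 = -917

-917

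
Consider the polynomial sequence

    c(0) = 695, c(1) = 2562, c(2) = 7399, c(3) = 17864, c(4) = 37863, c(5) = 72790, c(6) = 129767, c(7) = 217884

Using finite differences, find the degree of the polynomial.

5

1867, 4837, 10465, 19999, 34927, 56977, 88117
2970, 5628, 9534, 14928, 22050, 31140
2658, 3906, 5394, 7122, 9090
1248, 1488, 1728, 1968
240, 240, 240
The fifth differences are constant, so the polynomial has degree 5.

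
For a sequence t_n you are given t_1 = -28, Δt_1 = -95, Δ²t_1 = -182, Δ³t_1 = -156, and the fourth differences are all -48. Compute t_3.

-400

Build the table forward from the leading diagonal:
D4: -48  -48  -48
D3: -156  -204  -252
D2: -182  -338  -542
D1: -95  -277  -615
t: -28  -123  -400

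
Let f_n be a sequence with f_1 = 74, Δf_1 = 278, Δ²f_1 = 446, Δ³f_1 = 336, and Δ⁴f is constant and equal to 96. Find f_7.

Build the table forward from the leading diagonal:
Δ⁴: 96  96  96  96  96  96  96
Δ³: 336  432  528  624  720  816  912
Δ²: 446  782  1214  1742  2366  3086  3902
Δ: 278  724  1506  2720  4462  6828  9914
f: 74  352  1076  2582  5302  9764  16592

16592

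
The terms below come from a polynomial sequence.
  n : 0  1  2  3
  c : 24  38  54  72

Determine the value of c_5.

114

First differences: 14  16  18
Second differences: 2  2
Constant second difference = 2, so extend:
18 + 2 = 20;  72 + 20 = 92
20 + 2 = 22;  92 + 22 = 114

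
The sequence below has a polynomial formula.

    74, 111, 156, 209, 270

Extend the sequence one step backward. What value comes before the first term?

37, 45, 53, 61
8, 8, 8
The second differences are constant at 8.
Work back: 37 − 8 = 29;  74 − 29 = 45

45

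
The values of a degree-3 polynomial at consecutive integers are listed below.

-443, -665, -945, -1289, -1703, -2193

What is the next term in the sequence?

Δ: -222  -280  -344  -414  -490
Δ²: -58  -64  -70  -76
Δ³: -6  -6  -6
Third differences constant at -6.
-76 − 6 = -82;  -490 − 82 = -572;  -2193 − 572 = -2765

-2765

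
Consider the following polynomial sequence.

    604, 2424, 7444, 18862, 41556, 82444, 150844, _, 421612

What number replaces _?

Using the first 7 terms:
D1: 1820  5020  11418  22694  40888  68400
D2: 3200  6398  11276  18194  27512
D3: 3198  4878  6918  9318
D4: 1680  2040  2400
D5: 360  360
Constant fifth difference = 360.
Extend forward: 2400 + 360 = 2760;  9318 + 2760 = 12078;  27512 + 12078 = 39590;  68400 + 39590 = 107990;  150844 + 107990 = 258834

258834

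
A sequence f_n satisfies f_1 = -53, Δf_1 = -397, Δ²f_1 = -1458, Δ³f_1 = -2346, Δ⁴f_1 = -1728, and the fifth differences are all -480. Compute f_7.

Build the table forward from the leading diagonal:
D5: -480, -480, -480, -480, -480, -480, -480
D4: -1728, -2208, -2688, -3168, -3648, -4128, -4608
D3: -2346, -4074, -6282, -8970, -12138, -15786, -19914
D2: -1458, -3804, -7878, -14160, -23130, -35268, -51054
D1: -397, -1855, -5659, -13537, -27697, -50827, -86095
f: -53, -450, -2305, -7964, -21501, -49198, -100025

-100025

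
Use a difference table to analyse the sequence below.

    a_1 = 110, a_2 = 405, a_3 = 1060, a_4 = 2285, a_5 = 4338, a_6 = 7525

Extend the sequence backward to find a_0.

First differences: 295, 655, 1225, 2053, 3187
Second differences: 360, 570, 828, 1134
Third differences: 210, 258, 306
Fourth differences: 48, 48
The fourth differences are constant at 48.
Work back: 210 − 48 = 162;  360 − 162 = 198;  295 − 198 = 97;  110 − 97 = 13

13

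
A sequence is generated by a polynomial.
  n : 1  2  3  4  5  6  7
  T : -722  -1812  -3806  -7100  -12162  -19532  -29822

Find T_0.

-212

D1: -1090, -1994, -3294, -5062, -7370, -10290
D2: -904, -1300, -1768, -2308, -2920
D3: -396, -468, -540, -612
D4: -72, -72, -72
The fourth differences are constant at -72.
Work back: -396 + 72 = -324;  -904 + 324 = -580;  -1090 + 580 = -510;  -722 + 510 = -212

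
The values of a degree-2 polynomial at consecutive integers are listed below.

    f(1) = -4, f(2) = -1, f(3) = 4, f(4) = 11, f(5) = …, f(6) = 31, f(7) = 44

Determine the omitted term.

Using the first 4 terms:
First differences: 3, 5, 7
Second differences: 2, 2
Constant second difference = 2.
Extend forward: 7 + 2 = 9;  11 + 9 = 20

20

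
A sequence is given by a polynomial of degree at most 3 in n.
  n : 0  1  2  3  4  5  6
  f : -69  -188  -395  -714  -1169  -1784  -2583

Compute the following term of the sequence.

-3590

First differences: -119 , -207 , -319 , -455 , -615 , -799
Second differences: -88 , -112 , -136 , -160 , -184
Third differences: -24 , -24 , -24 , -24
The third differences are constant (-24).
-184 − 24 = -208;  -799 − 208 = -1007;  -2583 − 1007 = -3590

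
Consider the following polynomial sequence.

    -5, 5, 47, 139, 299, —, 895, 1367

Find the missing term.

Using the first 5 terms:
10  42  92  160
32  50  68
18  18
Constant third difference = 18.
Extend forward: 68 + 18 = 86;  160 + 86 = 246;  299 + 246 = 545

545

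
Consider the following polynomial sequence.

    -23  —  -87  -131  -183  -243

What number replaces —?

Using the last 4 terms:
-44, -52, -60
-8, -8
Constant second difference = -8.
Extend backward: -44 + 8 = -36;  -87 + 36 = -51

-51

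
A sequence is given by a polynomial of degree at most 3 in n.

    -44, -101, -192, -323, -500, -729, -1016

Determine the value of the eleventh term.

First differences: -57, -91, -131, -177, -229, -287
Second differences: -34, -40, -46, -52, -58
Third differences: -6, -6, -6, -6
Third differences constant at -6.
-58 − 6 = -64;  -287 − 64 = -351;  -1016 − 351 = -1367
-64 − 6 = -70;  -351 − 70 = -421;  -1367 − 421 = -1788
-70 − 6 = -76;  -421 − 76 = -497;  -1788 − 497 = -2285
-76 − 6 = -82;  -497 − 82 = -579;  -2285 − 579 = -2864

-2864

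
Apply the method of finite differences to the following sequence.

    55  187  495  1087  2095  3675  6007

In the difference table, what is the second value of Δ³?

D1: 132, 308, 592, 1008, 1580, 2332
D2: 176, 284, 416, 572, 752
D3: 108, 132, 156, 180
D4: 24, 24, 24

132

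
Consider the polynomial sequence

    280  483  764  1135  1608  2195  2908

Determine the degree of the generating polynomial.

3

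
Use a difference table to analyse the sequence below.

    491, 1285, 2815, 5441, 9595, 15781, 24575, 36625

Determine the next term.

D1: 794  1530  2626  4154  6186  8794  12050
D2: 736  1096  1528  2032  2608  3256
D3: 360  432  504  576  648
D4: 72  72  72  72
Fourth differences constant at 72.
648 + 72 = 720;  3256 + 720 = 3976;  12050 + 3976 = 16026;  36625 + 16026 = 52651

52651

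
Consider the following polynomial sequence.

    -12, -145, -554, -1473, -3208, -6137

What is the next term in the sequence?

-10710

D1: -133 , -409 , -919 , -1735 , -2929
D2: -276 , -510 , -816 , -1194
D3: -234 , -306 , -378
D4: -72 , -72
Constant fourth difference = -72, so extend:
-378 − 72 = -450;  -1194 − 450 = -1644;  -2929 − 1644 = -4573;  -6137 − 4573 = -10710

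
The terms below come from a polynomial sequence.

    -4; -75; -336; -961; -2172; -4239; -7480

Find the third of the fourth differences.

-48

First differences: -71, -261, -625, -1211, -2067, -3241
Second differences: -190, -364, -586, -856, -1174
Third differences: -174, -222, -270, -318
Fourth differences: -48, -48, -48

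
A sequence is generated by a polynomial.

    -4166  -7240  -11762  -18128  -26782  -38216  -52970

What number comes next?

First differences: -3074, -4522, -6366, -8654, -11434, -14754
Second differences: -1448, -1844, -2288, -2780, -3320
Third differences: -396, -444, -492, -540
Fourth differences: -48, -48, -48
Constant fourth difference = -48, so extend:
-540 − 48 = -588;  -3320 − 588 = -3908;  -14754 − 3908 = -18662;  -52970 − 18662 = -71632

-71632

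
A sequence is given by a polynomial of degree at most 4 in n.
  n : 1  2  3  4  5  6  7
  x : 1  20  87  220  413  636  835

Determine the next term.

19 , 67 , 133 , 193 , 223 , 199
48 , 66 , 60 , 30 , -24
18 , -6 , -30 , -54
-24 , -24 , -24
Fourth differences constant at -24.
-54 − 24 = -78;  -24 − 78 = -102;  199 − 102 = 97;  835 + 97 = 932

932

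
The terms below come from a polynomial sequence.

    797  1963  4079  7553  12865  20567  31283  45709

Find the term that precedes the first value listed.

First differences: 1166, 2116, 3474, 5312, 7702, 10716, 14426
Second differences: 950, 1358, 1838, 2390, 3014, 3710
Third differences: 408, 480, 552, 624, 696
Fourth differences: 72, 72, 72, 72
The fourth differences are constant at 72.
Work back: 408 − 72 = 336;  950 − 336 = 614;  1166 − 614 = 552;  797 − 552 = 245

245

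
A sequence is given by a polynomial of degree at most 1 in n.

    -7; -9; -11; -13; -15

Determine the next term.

D1: -2, -2, -2, -2
Constant first difference = -2, so extend:
-15 − 2 = -17

-17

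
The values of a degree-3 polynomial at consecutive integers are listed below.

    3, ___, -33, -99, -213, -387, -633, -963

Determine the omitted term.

Using the last 6 terms:
D1: -66, -114, -174, -246, -330
D2: -48, -60, -72, -84
D3: -12, -12, -12
Constant third difference = -12.
Extend backward: -48 + 12 = -36;  -66 + 36 = -30;  -33 + 30 = -3

-3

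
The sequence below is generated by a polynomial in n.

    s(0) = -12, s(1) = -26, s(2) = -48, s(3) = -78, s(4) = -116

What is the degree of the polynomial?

2

Δ: -14, -22, -30, -38
Δ²: -8, -8, -8
The second differences are constant, so the polynomial has degree 2.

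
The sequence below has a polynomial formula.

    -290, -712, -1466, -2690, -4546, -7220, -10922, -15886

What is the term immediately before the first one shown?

-86

First differences: -422, -754, -1224, -1856, -2674, -3702, -4964
Second differences: -332, -470, -632, -818, -1028, -1262
Third differences: -138, -162, -186, -210, -234
Fourth differences: -24, -24, -24, -24
The fourth differences are constant at -24.
Work back: -138 + 24 = -114;  -332 + 114 = -218;  -422 + 218 = -204;  -290 + 204 = -86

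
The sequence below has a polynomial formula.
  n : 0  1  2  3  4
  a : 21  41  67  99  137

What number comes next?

181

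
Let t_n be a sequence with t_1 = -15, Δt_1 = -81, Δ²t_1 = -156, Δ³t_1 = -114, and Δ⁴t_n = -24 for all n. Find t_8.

-8688

Build the table forward from the leading diagonal:
Fourth differences: -24  -24  -24  -24  -24  -24  -24  -24
Third differences: -114  -138  -162  -186  -210  -234  -258  -282
Second differences: -156  -270  -408  -570  -756  -966  -1200  -1458
First differences: -81  -237  -507  -915  -1485  -2241  -3207  -4407
t: -15  -96  -333  -840  -1755  -3240  -5481  -8688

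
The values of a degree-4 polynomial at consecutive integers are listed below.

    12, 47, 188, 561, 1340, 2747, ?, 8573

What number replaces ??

Using the first 6 terms:
35, 141, 373, 779, 1407
106, 232, 406, 628
126, 174, 222
48, 48
Constant fourth difference = 48.
Extend forward: 222 + 48 = 270;  628 + 270 = 898;  1407 + 898 = 2305;  2747 + 2305 = 5052

5052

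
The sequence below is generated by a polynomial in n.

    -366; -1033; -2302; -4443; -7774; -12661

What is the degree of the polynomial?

4

D1: -667, -1269, -2141, -3331, -4887
D2: -602, -872, -1190, -1556
D3: -270, -318, -366
D4: -48, -48
The fourth differences are constant, so the polynomial has degree 4.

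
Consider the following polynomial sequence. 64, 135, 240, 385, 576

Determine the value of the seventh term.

1120

Δ: 71, 105, 145, 191
Δ²: 34, 40, 46
Δ³: 6, 6
Third differences constant at 6.
46 + 6 = 52;  191 + 52 = 243;  576 + 243 = 819
52 + 6 = 58;  243 + 58 = 301;  819 + 301 = 1120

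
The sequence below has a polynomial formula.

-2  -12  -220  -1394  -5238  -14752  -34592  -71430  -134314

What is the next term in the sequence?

-235028

-10, -208, -1174, -3844, -9514, -19840, -36838, -62884
-198, -966, -2670, -5670, -10326, -16998, -26046
-768, -1704, -3000, -4656, -6672, -9048
-936, -1296, -1656, -2016, -2376
-360, -360, -360, -360
The fifth differences are constant (-360).
-2376 − 360 = -2736;  -9048 − 2736 = -11784;  -26046 − 11784 = -37830;  -62884 − 37830 = -100714;  -134314 − 100714 = -235028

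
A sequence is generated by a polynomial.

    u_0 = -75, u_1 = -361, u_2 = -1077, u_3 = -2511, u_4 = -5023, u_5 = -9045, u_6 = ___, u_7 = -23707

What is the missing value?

Using the first 6 terms:
-286  -716  -1434  -2512  -4022
-430  -718  -1078  -1510
-288  -360  -432
-72  -72
Constant fourth difference = -72.
Extend forward: -432 − 72 = -504;  -1510 − 504 = -2014;  -4022 − 2014 = -6036;  -9045 − 6036 = -15081

-15081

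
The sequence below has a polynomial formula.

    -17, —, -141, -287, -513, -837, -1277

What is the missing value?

Using the last 5 terms:
D1: -146, -226, -324, -440
D2: -80, -98, -116
D3: -18, -18
Constant third difference = -18.
Extend backward: -80 + 18 = -62;  -146 + 62 = -84;  -141 + 84 = -57

-57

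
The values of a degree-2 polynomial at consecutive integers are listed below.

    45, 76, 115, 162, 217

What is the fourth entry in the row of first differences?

55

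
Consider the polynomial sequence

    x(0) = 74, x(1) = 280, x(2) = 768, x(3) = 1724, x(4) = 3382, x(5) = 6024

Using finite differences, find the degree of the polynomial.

4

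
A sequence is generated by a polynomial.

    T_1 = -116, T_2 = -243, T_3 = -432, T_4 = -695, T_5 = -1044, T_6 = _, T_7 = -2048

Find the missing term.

-1491

Using the first 5 terms:
Δ: -127  -189  -263  -349
Δ²: -62  -74  -86
Δ³: -12  -12
Constant third difference = -12.
Extend forward: -86 − 12 = -98;  -349 − 98 = -447;  -1044 − 447 = -1491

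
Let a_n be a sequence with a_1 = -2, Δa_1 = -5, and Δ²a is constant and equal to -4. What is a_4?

Build the table forward from the leading diagonal:
Second differences: -4, -4, -4, -4
First differences: -5, -9, -13, -17
a: -2, -7, -16, -29

-29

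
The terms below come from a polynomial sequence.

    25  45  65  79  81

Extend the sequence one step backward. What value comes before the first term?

11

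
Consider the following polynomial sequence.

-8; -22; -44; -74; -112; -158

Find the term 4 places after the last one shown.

Δ: -14, -22, -30, -38, -46
Δ²: -8, -8, -8, -8
Second differences constant at -8.
-46 − 8 = -54;  -158 − 54 = -212
-54 − 8 = -62;  -212 − 62 = -274
-62 − 8 = -70;  -274 − 70 = -344
-70 − 8 = -78;  -344 − 78 = -422

-422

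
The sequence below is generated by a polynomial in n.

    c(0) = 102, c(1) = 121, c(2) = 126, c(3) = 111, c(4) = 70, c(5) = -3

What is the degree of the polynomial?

D1: 19, 5, -15, -41, -73
D2: -14, -20, -26, -32
D3: -6, -6, -6
The third differences are constant, so the polynomial has degree 3.

3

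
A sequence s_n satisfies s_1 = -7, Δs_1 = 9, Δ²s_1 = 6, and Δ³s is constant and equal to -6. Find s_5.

41

Build the table forward from the leading diagonal:
D3: -6, -6, -6, -6, -6
D2: 6, 0, -6, -12, -18
D1: 9, 15, 15, 9, -3
s: -7, 2, 17, 32, 41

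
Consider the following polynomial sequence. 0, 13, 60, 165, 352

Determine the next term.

Δ: 13, 47, 105, 187
Δ²: 34, 58, 82
Δ³: 24, 24
Constant third difference = 24, so extend:
82 + 24 = 106;  187 + 106 = 293;  352 + 293 = 645

645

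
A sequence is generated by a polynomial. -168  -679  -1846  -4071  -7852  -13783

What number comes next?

Δ: -511, -1167, -2225, -3781, -5931
Δ²: -656, -1058, -1556, -2150
Δ³: -402, -498, -594
Δ⁴: -96, -96
Fourth differences constant at -96.
-594 − 96 = -690;  -2150 − 690 = -2840;  -5931 − 2840 = -8771;  -13783 − 8771 = -22554

-22554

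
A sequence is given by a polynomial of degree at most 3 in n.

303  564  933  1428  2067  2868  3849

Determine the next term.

5028

261 , 369 , 495 , 639 , 801 , 981
108 , 126 , 144 , 162 , 180
18 , 18 , 18 , 18
Constant third difference = 18, so extend:
180 + 18 = 198;  981 + 198 = 1179;  3849 + 1179 = 5028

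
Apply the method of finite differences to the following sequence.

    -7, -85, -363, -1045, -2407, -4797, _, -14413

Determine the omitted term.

Using the first 6 terms:
D1: -78  -278  -682  -1362  -2390
D2: -200  -404  -680  -1028
D3: -204  -276  -348
D4: -72  -72
Constant fourth difference = -72.
Extend forward: -348 − 72 = -420;  -1028 − 420 = -1448;  -2390 − 1448 = -3838;  -4797 − 3838 = -8635

-8635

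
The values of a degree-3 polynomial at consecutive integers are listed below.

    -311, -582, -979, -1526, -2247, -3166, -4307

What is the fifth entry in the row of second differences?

-222

First differences: -271, -397, -547, -721, -919, -1141
Second differences: -126, -150, -174, -198, -222
Third differences: -24, -24, -24, -24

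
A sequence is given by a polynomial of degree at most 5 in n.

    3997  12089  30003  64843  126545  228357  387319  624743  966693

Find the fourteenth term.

D1: 8092, 17914, 34840, 61702, 101812, 158962, 237424, 341950
D2: 9822, 16926, 26862, 40110, 57150, 78462, 104526
D3: 7104, 9936, 13248, 17040, 21312, 26064
D4: 2832, 3312, 3792, 4272, 4752
D5: 480, 480, 480, 480
Fifth differences constant at 480.
4752 + 480 = 5232;  26064 + 5232 = 31296;  104526 + 31296 = 135822;  341950 + 135822 = 477772;  966693 + 477772 = 1444465
5232 + 480 = 5712;  31296 + 5712 = 37008;  135822 + 37008 = 172830;  477772 + 172830 = 650602;  1444465 + 650602 = 2095067
5712 + 480 = 6192;  37008 + 6192 = 43200;  172830 + 43200 = 216030;  650602 + 216030 = 866632;  2095067 + 866632 = 2961699
6192 + 480 = 6672;  43200 + 6672 = 49872;  216030 + 49872 = 265902;  866632 + 265902 = 1132534;  2961699 + 1132534 = 4094233
6672 + 480 = 7152;  49872 + 7152 = 57024;  265902 + 57024 = 322926;  1132534 + 322926 = 1455460;  4094233 + 1455460 = 5549693

5549693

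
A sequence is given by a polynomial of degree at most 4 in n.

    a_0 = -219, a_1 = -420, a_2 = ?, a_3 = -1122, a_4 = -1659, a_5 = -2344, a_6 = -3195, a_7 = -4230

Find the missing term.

-715

Using the last 5 terms:
D1: -537, -685, -851, -1035
D2: -148, -166, -184
D3: -18, -18
Constant third difference = -18.
Extend backward: -148 + 18 = -130;  -537 + 130 = -407;  -1122 + 407 = -715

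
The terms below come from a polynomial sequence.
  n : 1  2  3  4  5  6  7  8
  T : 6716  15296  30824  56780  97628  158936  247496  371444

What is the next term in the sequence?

540380

Δ: 8580, 15528, 25956, 40848, 61308, 88560, 123948
Δ²: 6948, 10428, 14892, 20460, 27252, 35388
Δ³: 3480, 4464, 5568, 6792, 8136
Δ⁴: 984, 1104, 1224, 1344
Δ⁵: 120, 120, 120
Fifth differences constant at 120.
1344 + 120 = 1464;  8136 + 1464 = 9600;  35388 + 9600 = 44988;  123948 + 44988 = 168936;  371444 + 168936 = 540380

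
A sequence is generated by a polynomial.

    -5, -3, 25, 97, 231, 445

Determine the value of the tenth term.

D1: 2, 28, 72, 134, 214
D2: 26, 44, 62, 80
D3: 18, 18, 18
Constant third difference = 18, so extend:
80 + 18 = 98;  214 + 98 = 312;  445 + 312 = 757
98 + 18 = 116;  312 + 116 = 428;  757 + 428 = 1185
116 + 18 = 134;  428 + 134 = 562;  1185 + 562 = 1747
134 + 18 = 152;  562 + 152 = 714;  1747 + 714 = 2461

2461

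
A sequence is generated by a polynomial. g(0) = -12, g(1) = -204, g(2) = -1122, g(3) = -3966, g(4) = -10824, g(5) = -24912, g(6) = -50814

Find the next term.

-192  -918  -2844  -6858  -14088  -25902
-726  -1926  -4014  -7230  -11814
-1200  -2088  -3216  -4584
-888  -1128  -1368
-240  -240
The fifth differences are constant (-240).
-1368 − 240 = -1608;  -4584 − 1608 = -6192;  -11814 − 6192 = -18006;  -25902 − 18006 = -43908;  -50814 − 43908 = -94722

-94722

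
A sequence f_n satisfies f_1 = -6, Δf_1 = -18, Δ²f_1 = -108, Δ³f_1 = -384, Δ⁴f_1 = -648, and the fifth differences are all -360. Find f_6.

Build the table forward from the leading diagonal:
Δ⁵: -360, -360, -360, -360, -360, -360
Δ⁴: -648, -1008, -1368, -1728, -2088, -2448
Δ³: -384, -1032, -2040, -3408, -5136, -7224
Δ²: -108, -492, -1524, -3564, -6972, -12108
Δ: -18, -126, -618, -2142, -5706, -12678
f: -6, -24, -150, -768, -2910, -8616

-8616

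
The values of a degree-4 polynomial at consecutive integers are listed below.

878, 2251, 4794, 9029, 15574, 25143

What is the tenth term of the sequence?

1373, 2543, 4235, 6545, 9569
1170, 1692, 2310, 3024
522, 618, 714
96, 96
Fourth differences constant at 96.
714 + 96 = 810;  3024 + 810 = 3834;  9569 + 3834 = 13403;  25143 + 13403 = 38546
810 + 96 = 906;  3834 + 906 = 4740;  13403 + 4740 = 18143;  38546 + 18143 = 56689
906 + 96 = 1002;  4740 + 1002 = 5742;  18143 + 5742 = 23885;  56689 + 23885 = 80574
1002 + 96 = 1098;  5742 + 1098 = 6840;  23885 + 6840 = 30725;  80574 + 30725 = 111299

111299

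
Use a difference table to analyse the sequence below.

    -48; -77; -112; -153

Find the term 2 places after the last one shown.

D1: -29 , -35 , -41
D2: -6 , -6
The second differences are constant (-6).
-41 − 6 = -47;  -153 − 47 = -200
-47 − 6 = -53;  -200 − 53 = -253

-253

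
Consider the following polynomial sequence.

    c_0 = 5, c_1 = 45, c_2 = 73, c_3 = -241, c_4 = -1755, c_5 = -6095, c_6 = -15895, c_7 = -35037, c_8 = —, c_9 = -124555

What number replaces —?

-68891

Using the first 8 terms:
40  28  -314  -1514  -4340  -9800  -19142
-12  -342  -1200  -2826  -5460  -9342
-330  -858  -1626  -2634  -3882
-528  -768  -1008  -1248
-240  -240  -240
Constant fifth difference = -240.
Extend forward: -1248 − 240 = -1488;  -3882 − 1488 = -5370;  -9342 − 5370 = -14712;  -19142 − 14712 = -33854;  -35037 − 33854 = -68891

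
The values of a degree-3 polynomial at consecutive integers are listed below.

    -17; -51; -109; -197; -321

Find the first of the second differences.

Δ: -34, -58, -88, -124
Δ²: -24, -30, -36
Δ³: -6, -6

-24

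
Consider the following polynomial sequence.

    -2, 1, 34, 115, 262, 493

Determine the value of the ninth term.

First differences: 3 , 33 , 81 , 147 , 231
Second differences: 30 , 48 , 66 , 84
Third differences: 18 , 18 , 18
The third differences are constant (18).
84 + 18 = 102;  231 + 102 = 333;  493 + 333 = 826
102 + 18 = 120;  333 + 120 = 453;  826 + 453 = 1279
120 + 18 = 138;  453 + 138 = 591;  1279 + 591 = 1870

1870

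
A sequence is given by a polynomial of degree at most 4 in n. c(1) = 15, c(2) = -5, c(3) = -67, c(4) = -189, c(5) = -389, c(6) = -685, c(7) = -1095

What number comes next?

-1637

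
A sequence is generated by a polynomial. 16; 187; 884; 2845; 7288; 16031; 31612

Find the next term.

57409

D1: 171 , 697 , 1961 , 4443 , 8743 , 15581
D2: 526 , 1264 , 2482 , 4300 , 6838
D3: 738 , 1218 , 1818 , 2538
D4: 480 , 600 , 720
D5: 120 , 120
Constant fifth difference = 120, so extend:
720 + 120 = 840;  2538 + 840 = 3378;  6838 + 3378 = 10216;  15581 + 10216 = 25797;  31612 + 25797 = 57409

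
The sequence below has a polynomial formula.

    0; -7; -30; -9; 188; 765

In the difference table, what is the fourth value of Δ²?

380

D1: -7, -23, 21, 197, 577
D2: -16, 44, 176, 380
D3: 60, 132, 204
D4: 72, 72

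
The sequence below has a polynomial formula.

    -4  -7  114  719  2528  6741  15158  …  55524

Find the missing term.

30299

Using the first 7 terms:
First differences: -3, 121, 605, 1809, 4213, 8417
Second differences: 124, 484, 1204, 2404, 4204
Third differences: 360, 720, 1200, 1800
Fourth differences: 360, 480, 600
Fifth differences: 120, 120
Constant fifth difference = 120.
Extend forward: 600 + 120 = 720;  1800 + 720 = 2520;  4204 + 2520 = 6724;  8417 + 6724 = 15141;  15158 + 15141 = 30299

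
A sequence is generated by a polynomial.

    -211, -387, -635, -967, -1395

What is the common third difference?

First differences: -176, -248, -332, -428
Second differences: -72, -84, -96
Third differences: -12, -12

-12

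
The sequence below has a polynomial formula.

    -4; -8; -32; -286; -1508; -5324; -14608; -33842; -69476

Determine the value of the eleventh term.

First differences: -4  -24  -254  -1222  -3816  -9284  -19234  -35634
Second differences: -20  -230  -968  -2594  -5468  -9950  -16400
Third differences: -210  -738  -1626  -2874  -4482  -6450
Fourth differences: -528  -888  -1248  -1608  -1968
Fifth differences: -360  -360  -360  -360
Fifth differences constant at -360.
-1968 − 360 = -2328;  -6450 − 2328 = -8778;  -16400 − 8778 = -25178;  -35634 − 25178 = -60812;  -69476 − 60812 = -130288
-2328 − 360 = -2688;  -8778 − 2688 = -11466;  -25178 − 11466 = -36644;  -60812 − 36644 = -97456;  -130288 − 97456 = -227744

-227744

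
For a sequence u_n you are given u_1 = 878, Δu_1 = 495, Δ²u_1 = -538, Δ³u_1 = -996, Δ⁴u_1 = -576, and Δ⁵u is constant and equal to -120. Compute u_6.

-14987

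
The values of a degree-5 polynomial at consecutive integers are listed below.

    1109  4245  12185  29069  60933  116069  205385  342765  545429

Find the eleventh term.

1234329

First differences: 3136, 7940, 16884, 31864, 55136, 89316, 137380, 202664
Second differences: 4804, 8944, 14980, 23272, 34180, 48064, 65284
Third differences: 4140, 6036, 8292, 10908, 13884, 17220
Fourth differences: 1896, 2256, 2616, 2976, 3336
Fifth differences: 360, 360, 360, 360
Constant fifth difference = 360, so extend:
3336 + 360 = 3696;  17220 + 3696 = 20916;  65284 + 20916 = 86200;  202664 + 86200 = 288864;  545429 + 288864 = 834293
3696 + 360 = 4056;  20916 + 4056 = 24972;  86200 + 24972 = 111172;  288864 + 111172 = 400036;  834293 + 400036 = 1234329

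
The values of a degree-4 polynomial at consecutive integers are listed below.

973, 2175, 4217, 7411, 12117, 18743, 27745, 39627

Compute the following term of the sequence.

Δ: 1202, 2042, 3194, 4706, 6626, 9002, 11882
Δ²: 840, 1152, 1512, 1920, 2376, 2880
Δ³: 312, 360, 408, 456, 504
Δ⁴: 48, 48, 48, 48
Constant fourth difference = 48, so extend:
504 + 48 = 552;  2880 + 552 = 3432;  11882 + 3432 = 15314;  39627 + 15314 = 54941

54941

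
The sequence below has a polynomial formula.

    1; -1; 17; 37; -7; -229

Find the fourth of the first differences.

-44

First differences: -2, 18, 20, -44, -222
Second differences: 20, 2, -64, -178
Third differences: -18, -66, -114
Fourth differences: -48, -48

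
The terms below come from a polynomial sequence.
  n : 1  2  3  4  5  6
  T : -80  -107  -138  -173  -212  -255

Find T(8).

-353

Δ: -27  -31  -35  -39  -43
Δ²: -4  -4  -4  -4
Second differences constant at -4.
-43 − 4 = -47;  -255 − 47 = -302
-47 − 4 = -51;  -302 − 51 = -353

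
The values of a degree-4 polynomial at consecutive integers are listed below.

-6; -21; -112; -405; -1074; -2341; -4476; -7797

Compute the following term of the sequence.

-12670

D1: -15  -91  -293  -669  -1267  -2135  -3321
D2: -76  -202  -376  -598  -868  -1186
D3: -126  -174  -222  -270  -318
D4: -48  -48  -48  -48
Fourth differences constant at -48.
-318 − 48 = -366;  -1186 − 366 = -1552;  -3321 − 1552 = -4873;  -7797 − 4873 = -12670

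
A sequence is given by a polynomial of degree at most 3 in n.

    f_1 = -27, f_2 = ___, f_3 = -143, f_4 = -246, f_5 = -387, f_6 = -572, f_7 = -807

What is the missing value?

-72

Using the last 5 terms:
-103, -141, -185, -235
-38, -44, -50
-6, -6
Constant third difference = -6.
Extend backward: -38 + 6 = -32;  -103 + 32 = -71;  -143 + 71 = -72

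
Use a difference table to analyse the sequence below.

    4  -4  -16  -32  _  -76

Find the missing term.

-52

Using the first 4 terms:
Δ: -8  -12  -16
Δ²: -4  -4
Constant second difference = -4.
Extend forward: -16 − 4 = -20;  -32 − 20 = -52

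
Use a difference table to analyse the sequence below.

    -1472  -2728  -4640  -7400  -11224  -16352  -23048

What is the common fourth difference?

-24

First differences: -1256, -1912, -2760, -3824, -5128, -6696
Second differences: -656, -848, -1064, -1304, -1568
Third differences: -192, -216, -240, -264
Fourth differences: -24, -24, -24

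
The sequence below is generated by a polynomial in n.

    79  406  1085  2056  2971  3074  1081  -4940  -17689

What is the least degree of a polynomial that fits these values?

5

D1: 327, 679, 971, 915, 103, -1993, -6021, -12749
D2: 352, 292, -56, -812, -2096, -4028, -6728
D3: -60, -348, -756, -1284, -1932, -2700
D4: -288, -408, -528, -648, -768
D5: -120, -120, -120, -120
The fifth differences are constant, so the polynomial has degree 5.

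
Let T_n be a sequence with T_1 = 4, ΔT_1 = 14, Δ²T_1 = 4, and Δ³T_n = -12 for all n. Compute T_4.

Build the table forward from the leading diagonal:
D3: -12  -12  -12  -12
D2: 4  -8  -20  -32
D1: 14  18  10  -10
T: 4  18  36  46

46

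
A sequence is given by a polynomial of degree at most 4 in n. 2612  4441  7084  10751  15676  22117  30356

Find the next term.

Δ: 1829 , 2643 , 3667 , 4925 , 6441 , 8239
Δ²: 814 , 1024 , 1258 , 1516 , 1798
Δ³: 210 , 234 , 258 , 282
Δ⁴: 24 , 24 , 24
The fourth differences are constant (24).
282 + 24 = 306;  1798 + 306 = 2104;  8239 + 2104 = 10343;  30356 + 10343 = 40699

40699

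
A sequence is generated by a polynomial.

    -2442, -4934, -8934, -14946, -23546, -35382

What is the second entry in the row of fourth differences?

-72

Δ: -2492, -4000, -6012, -8600, -11836
Δ²: -1508, -2012, -2588, -3236
Δ³: -504, -576, -648
Δ⁴: -72, -72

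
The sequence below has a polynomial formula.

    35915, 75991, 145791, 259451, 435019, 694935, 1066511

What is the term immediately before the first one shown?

14859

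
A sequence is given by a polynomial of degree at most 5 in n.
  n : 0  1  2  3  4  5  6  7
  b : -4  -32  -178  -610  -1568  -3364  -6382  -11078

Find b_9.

-28 , -146 , -432 , -958 , -1796 , -3018 , -4696
-118 , -286 , -526 , -838 , -1222 , -1678
-168 , -240 , -312 , -384 , -456
-72 , -72 , -72 , -72
Fourth differences constant at -72.
-456 − 72 = -528;  -1678 − 528 = -2206;  -4696 − 2206 = -6902;  -11078 − 6902 = -17980
-528 − 72 = -600;  -2206 − 600 = -2806;  -6902 − 2806 = -9708;  -17980 − 9708 = -27688

-27688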